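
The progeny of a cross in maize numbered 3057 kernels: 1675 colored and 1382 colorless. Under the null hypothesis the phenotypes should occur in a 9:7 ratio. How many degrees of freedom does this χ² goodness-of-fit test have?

1

A goodness-of-fit test with 2 phenotype classes has df = 2 − 1 = 1.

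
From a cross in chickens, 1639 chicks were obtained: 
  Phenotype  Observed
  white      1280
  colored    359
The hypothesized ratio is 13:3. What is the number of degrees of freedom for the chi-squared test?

1

A goodness-of-fit test with 2 phenotype classes has df = 2 − 1 = 1.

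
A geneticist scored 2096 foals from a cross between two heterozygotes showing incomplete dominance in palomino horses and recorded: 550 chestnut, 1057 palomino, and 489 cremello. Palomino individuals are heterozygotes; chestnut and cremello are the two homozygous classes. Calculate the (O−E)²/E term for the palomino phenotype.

With incomplete dominance, a heterozygote × heterozygote cross gives a 1:2:1 phenotypic ratio.
The 1:2:1 ratio has 4 parts, so with N = 2096 the expected counts are:
  chestnut: 2096 × 1/4 = 524
  palomino: 2096 × 2/4 = 1048
  cremello: 2096 × 1/4 = 524
Contribution of palomino: (1057 − 1048)² / 1048 = 0.0773

0.077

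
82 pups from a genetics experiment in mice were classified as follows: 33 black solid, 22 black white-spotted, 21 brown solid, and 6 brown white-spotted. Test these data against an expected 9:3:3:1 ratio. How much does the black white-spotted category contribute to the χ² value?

Expected counts for N = 82 under a 9:3:3:1 ratio (total parts = 16):
  black solid: 82 × 9/16 = 46.125
  black white-spotted: 82 × 3/16 = 15.375
  brown solid: 82 × 3/16 = 15.375
  brown white-spotted: 82 × 1/16 = 5.125
Contribution of black white-spotted: (22 − 15.375)² / 15.375 = 2.8547

2.855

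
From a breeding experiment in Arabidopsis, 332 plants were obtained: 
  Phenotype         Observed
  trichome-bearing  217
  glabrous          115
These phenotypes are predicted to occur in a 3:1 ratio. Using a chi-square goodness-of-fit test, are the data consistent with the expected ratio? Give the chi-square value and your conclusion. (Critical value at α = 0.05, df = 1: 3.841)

16.450; not consistent

Under the 3:1 hypothesis (Σ ratio = 4, N = 332):
  trichome-bearing: 332 × 3/4 = 249
  glabrous: 332 × 1/4 = 83
χ² = Σ (O − E)² / E
  trichome-bearing: (217 − 249)² / 249 = 4.1124
  glabrous: (115 − 83)² / 83 = 12.3373
χ² = 4.1124 + 12.3373 = 16.4497 ≈ 16.450
Degrees of freedom = 2 − 1 = 1; critical value at α = 0.05 is 3.841.
Since 16.450 > 3.841, we reject the null hypothesis — the data do not fit the 3:1 ratio.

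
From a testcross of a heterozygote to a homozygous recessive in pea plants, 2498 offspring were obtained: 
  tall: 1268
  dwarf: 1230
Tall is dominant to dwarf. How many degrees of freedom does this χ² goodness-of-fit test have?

1

A testcross of a heterozygote (Aa × aa) gives a 1:1 phenotypic ratio.
A goodness-of-fit test with 2 phenotype classes has df = 2 − 1 = 1.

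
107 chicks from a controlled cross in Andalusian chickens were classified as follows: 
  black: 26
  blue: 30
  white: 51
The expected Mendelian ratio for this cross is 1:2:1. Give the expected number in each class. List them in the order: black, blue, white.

26.75, 53.5, 26.75

Total ratio parts = 4. Expected numbers out of 107:
  black: 107 × 1/4 = 26.75
  blue: 107 × 2/4 = 53.5
  white: 107 × 1/4 = 26.75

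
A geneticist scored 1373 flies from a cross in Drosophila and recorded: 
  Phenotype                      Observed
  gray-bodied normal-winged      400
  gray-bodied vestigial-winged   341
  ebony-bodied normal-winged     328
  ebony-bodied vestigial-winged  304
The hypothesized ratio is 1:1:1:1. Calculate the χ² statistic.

Total ratio parts = 4. Expected numbers out of 1373:
  gray-bodied normal-winged: 1373 × 1/4 = 343.25
  gray-bodied vestigial-winged: 1373 × 1/4 = 343.25
  ebony-bodied normal-winged: 1373 × 1/4 = 343.25
  ebony-bodied vestigial-winged: 1373 × 1/4 = 343.25
χ² = Σ (O − E)² / E
  gray-bodied normal-winged: (400 − 343.25)² / 343.25 = 9.3826
  gray-bodied vestigial-winged: (341 − 343.25)² / 343.25 = 0.0147
  ebony-bodied normal-winged: (328 − 343.25)² / 343.25 = 0.6775
  ebony-bodied vestigial-winged: (304 − 343.25)² / 343.25 = 4.4882
χ² = 9.3826 + 0.0147 + 0.6775 + 4.4882 = 14.563

14.563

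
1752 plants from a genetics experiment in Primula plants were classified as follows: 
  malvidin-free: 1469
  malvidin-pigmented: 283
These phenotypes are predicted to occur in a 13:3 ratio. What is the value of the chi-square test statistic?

Expected counts for N = 1752 under a 13:3 ratio (total parts = 16):
  malvidin-free: 1752 × 13/16 = 1423.5
  malvidin-pigmented: 1752 × 3/16 = 328.5
χ² = Σ (O − E)² / E
  malvidin-free: (1469 − 1423.5)² / 1423.5 = 1.4543
  malvidin-pigmented: (283 − 328.5)² / 328.5 = 6.3021
χ² = 1.4543 + 6.3021 = 7.7564 ≈ 7.756

7.756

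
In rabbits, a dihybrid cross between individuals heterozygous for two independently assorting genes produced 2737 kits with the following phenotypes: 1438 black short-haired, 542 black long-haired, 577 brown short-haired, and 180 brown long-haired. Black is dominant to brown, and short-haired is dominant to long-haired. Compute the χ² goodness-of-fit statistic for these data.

A dihybrid F₂ with independent assortment and complete dominance at both loci gives a 9:3:3:1 phenotypic ratio.
Expected counts for N = 2737 under a 9:3:3:1 ratio (total parts = 16):
  black short-haired: 2737 × 9/16 = 1539.5625
  black long-haired: 2737 × 3/16 = 513.1875
  brown short-haired: 2737 × 3/16 = 513.1875
  brown long-haired: 2737 × 1/16 = 171.0625
χ² = Σ (O − E)² / E
  black short-haired: (1438 − 1539.5625)² / 1539.5625 = 6.6999
  black long-haired: (542 − 513.1875)² / 513.1875 = 1.6177
  brown short-haired: (577 − 513.1875)² / 513.1875 = 7.9348
  brown long-haired: (180 − 171.0625)² / 171.0625 = 0.4670
χ² = 6.6999 + 1.6177 + 7.9348 + 0.4670 = 16.7194 ≈ 16.719

16.719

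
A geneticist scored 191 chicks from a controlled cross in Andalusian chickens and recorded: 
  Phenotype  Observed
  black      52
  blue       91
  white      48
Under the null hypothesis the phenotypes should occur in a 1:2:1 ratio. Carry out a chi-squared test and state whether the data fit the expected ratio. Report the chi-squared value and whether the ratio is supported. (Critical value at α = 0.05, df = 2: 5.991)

0.592; consistent

Under the 1:2:1 hypothesis (Σ ratio = 4, N = 191):
  black: 191 × 1/4 = 47.75
  blue: 191 × 2/4 = 95.5
  white: 191 × 1/4 = 47.75
χ² = Σ (O − E)² / E
  black: (52 − 47.75)² / 47.75 = 0.3783
  blue: (91 − 95.5)² / 95.5 = 0.2120
  white: (48 − 47.75)² / 47.75 = 0.0013
χ² = 0.3783 + 0.2120 + 0.0013 = 0.5916 ≈ 0.592
Degrees of freedom = 3 − 1 = 2; critical value at α = 0.05 is 5.991.
Since 0.592 < 5.991, we fail to reject the null hypothesis — the data are consistent with the 1:2:1 ratio.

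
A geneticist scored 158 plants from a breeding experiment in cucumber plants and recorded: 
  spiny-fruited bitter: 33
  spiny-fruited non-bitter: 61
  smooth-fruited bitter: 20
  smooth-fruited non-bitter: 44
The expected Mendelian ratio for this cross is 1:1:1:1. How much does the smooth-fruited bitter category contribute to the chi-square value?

9.627

The 1:1:1:1 ratio has 4 parts, so with N = 158 the expected counts are:
  spiny-fruited bitter: 158 × 1/4 = 39.5
  spiny-fruited non-bitter: 158 × 1/4 = 39.5
  smooth-fruited bitter: 158 × 1/4 = 39.5
  smooth-fruited non-bitter: 158 × 1/4 = 39.5
Contribution of smooth-fruited bitter: (20 − 39.5)² / 39.5 = 9.6266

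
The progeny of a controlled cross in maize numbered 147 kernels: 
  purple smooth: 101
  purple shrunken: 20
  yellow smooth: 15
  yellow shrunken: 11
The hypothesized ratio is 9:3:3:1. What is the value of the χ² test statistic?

12.214

Under the 9:3:3:1 hypothesis (Σ ratio = 16, N = 147):
  purple smooth: 147 × 9/16 = 82.6875
  purple shrunken: 147 × 3/16 = 27.5625
  yellow smooth: 147 × 3/16 = 27.5625
  yellow shrunken: 147 × 1/16 = 9.1875
χ² = Σ (O − E)² / E
  purple smooth: (101 − 82.6875)² / 82.6875 = 4.0556
  purple shrunken: (20 − 27.5625)² / 27.5625 = 2.0750
  yellow smooth: (15 − 27.5625)² / 27.5625 = 5.7258
  yellow shrunken: (11 − 9.1875)² / 9.1875 = 0.3576
χ² = 4.0556 + 2.0750 + 5.7258 + 0.3576 = 12.214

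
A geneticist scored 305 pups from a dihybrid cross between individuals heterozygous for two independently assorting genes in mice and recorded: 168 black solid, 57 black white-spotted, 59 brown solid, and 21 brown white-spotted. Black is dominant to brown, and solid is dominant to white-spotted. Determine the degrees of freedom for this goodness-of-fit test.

A dihybrid F₂ with independent assortment and complete dominance at both loci gives a 9:3:3:1 phenotypic ratio.
A goodness-of-fit test with 4 phenotype classes has df = 4 − 1 = 3.

3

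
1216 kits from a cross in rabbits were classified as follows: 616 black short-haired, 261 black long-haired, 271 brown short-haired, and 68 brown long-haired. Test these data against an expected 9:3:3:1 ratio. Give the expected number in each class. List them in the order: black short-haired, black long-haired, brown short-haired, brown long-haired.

Total ratio parts = 16. Expected numbers out of 1216:
  black short-haired: 1216 × 9/16 = 684
  black long-haired: 1216 × 3/16 = 228
  brown short-haired: 1216 × 3/16 = 228
  brown long-haired: 1216 × 1/16 = 76

684, 228, 228, 76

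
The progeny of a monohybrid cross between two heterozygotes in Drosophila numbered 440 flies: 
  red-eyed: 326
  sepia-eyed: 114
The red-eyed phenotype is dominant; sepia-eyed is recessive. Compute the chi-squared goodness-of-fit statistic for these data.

0.194

For a monohybrid cross between heterozygotes with complete dominance, the expected phenotypic ratio is 3:1.
Under the 3:1 hypothesis (Σ ratio = 4, N = 440):
  red-eyed: 440 × 3/4 = 330
  sepia-eyed: 440 × 1/4 = 110
χ² = Σ (O − E)² / E
  red-eyed: (326 − 330)² / 330 = 0.0485
  sepia-eyed: (114 − 110)² / 110 = 0.1455
χ² = 0.0485 + 0.1455 = 0.194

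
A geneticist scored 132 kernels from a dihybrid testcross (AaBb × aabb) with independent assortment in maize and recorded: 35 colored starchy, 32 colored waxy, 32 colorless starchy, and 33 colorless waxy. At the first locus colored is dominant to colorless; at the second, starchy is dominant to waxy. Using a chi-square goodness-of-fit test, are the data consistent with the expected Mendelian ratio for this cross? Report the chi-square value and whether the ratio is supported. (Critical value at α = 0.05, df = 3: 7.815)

0.182; consistent

A dihybrid testcross with independent assortment gives a 1:1:1:1 ratio.
Total ratio parts = 4. Expected numbers out of 132:
  colored starchy: 132 × 1/4 = 33
  colored waxy: 132 × 1/4 = 33
  colorless starchy: 132 × 1/4 = 33
  colorless waxy: 132 × 1/4 = 33
χ² = Σ (O − E)² / E
  colored starchy: (35 − 33)² / 33 = 0.1212
  colored waxy: (32 − 33)² / 33 = 0.0303
  colorless starchy: (32 − 33)² / 33 = 0.0303
  colorless waxy: (33 − 33)² / 33 = 0.0000
χ² = 0.1212 + 0.0303 + 0.0303 + 0.0000 = 0.1818 ≈ 0.182
Degrees of freedom = 4 − 1 = 3; critical value at α = 0.05 is 7.815.
Since 0.182 < 7.815, we fail to reject the null hypothesis — the data are consistent with the 1:1:1:1 ratio.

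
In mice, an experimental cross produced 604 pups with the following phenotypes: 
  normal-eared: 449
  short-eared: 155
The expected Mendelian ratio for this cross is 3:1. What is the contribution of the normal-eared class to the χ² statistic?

0.035

Under the 3:1 hypothesis (Σ ratio = 4, N = 604):
  normal-eared: 604 × 3/4 = 453
  short-eared: 604 × 1/4 = 151
Contribution of normal-eared: (449 − 453)² / 453 = 0.0353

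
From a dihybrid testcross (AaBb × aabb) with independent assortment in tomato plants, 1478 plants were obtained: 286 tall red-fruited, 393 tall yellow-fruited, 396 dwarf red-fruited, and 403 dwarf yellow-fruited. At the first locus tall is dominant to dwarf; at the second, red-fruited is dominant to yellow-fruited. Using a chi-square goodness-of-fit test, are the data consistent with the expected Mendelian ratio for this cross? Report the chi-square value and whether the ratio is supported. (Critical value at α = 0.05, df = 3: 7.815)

A dihybrid testcross with independent assortment gives a 1:1:1:1 ratio.
Total ratio parts = 4. Expected numbers out of 1478:
  tall red-fruited: 1478 × 1/4 = 369.5
  tall yellow-fruited: 1478 × 1/4 = 369.5
  dwarf red-fruited: 1478 × 1/4 = 369.5
  dwarf yellow-fruited: 1478 × 1/4 = 369.5
χ² = Σ (O − E)² / E
  tall red-fruited: (286 − 369.5)² / 369.5 = 18.8694
  tall yellow-fruited: (393 − 369.5)² / 369.5 = 1.4946
  dwarf red-fruited: (396 − 369.5)² / 369.5 = 1.9005
  dwarf yellow-fruited: (403 − 369.5)² / 369.5 = 3.0372
χ² = 18.8694 + 1.4946 + 1.9005 + 3.0372 = 25.3017 ≈ 25.302
Degrees of freedom = 4 − 1 = 3; critical value at α = 0.05 is 7.815.
Since 25.302 > 7.815, we reject the null hypothesis — the data do not fit the 1:1:1:1 ratio.

25.302; not consistent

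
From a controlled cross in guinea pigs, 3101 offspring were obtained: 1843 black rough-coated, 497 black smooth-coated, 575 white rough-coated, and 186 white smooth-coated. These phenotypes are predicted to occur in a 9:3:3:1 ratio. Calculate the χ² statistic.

Expected counts for N = 3101 under a 9:3:3:1 ratio (total parts = 16):
  black rough-coated: 3101 × 9/16 = 1744.3125
  black smooth-coated: 3101 × 3/16 = 581.4375
  white rough-coated: 3101 × 3/16 = 581.4375
  white smooth-coated: 3101 × 1/16 = 193.8125
χ² = Σ (O − E)² / E
  black rough-coated: (1843 − 1744.3125)² / 1744.3125 = 5.5834
  black smooth-coated: (497 − 581.4375)² / 581.4375 = 12.2622
  white rough-coated: (575 − 581.4375)² / 581.4375 = 0.0713
  white smooth-coated: (186 − 193.8125)² / 193.8125 = 0.3149
χ² = 5.5834 + 12.2622 + 0.0713 + 0.3149 = 18.2318 ≈ 18.232

18.232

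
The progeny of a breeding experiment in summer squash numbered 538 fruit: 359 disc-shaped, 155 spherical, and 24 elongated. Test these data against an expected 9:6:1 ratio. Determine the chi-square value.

The 9:6:1 ratio has 16 parts, so with N = 538 the expected counts are:
  disc-shaped: 538 × 9/16 = 302.625
  spherical: 538 × 6/16 = 201.75
  elongated: 538 × 1/16 = 33.625
χ² = Σ (O − E)² / E
  disc-shaped: (359 − 302.625)² / 302.625 = 10.5019
  spherical: (155 − 201.75)² / 201.75 = 10.8330
  elongated: (24 − 33.625)² / 33.625 = 2.7551
χ² = 10.5019 + 10.8330 + 2.7551 = 24.090

24.090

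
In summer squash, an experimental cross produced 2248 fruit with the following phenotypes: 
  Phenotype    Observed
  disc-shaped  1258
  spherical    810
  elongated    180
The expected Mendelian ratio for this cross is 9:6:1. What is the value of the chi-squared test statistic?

12.430

Under the 9:6:1 hypothesis (Σ ratio = 16, N = 2248):
  disc-shaped: 2248 × 9/16 = 1264.5
  spherical: 2248 × 6/16 = 843
  elongated: 2248 × 1/16 = 140.5
χ² = Σ (O − E)² / E
  disc-shaped: (1258 − 1264.5)² / 1264.5 = 0.0334
  spherical: (810 − 843)² / 843 = 1.2918
  elongated: (180 − 140.5)² / 140.5 = 11.1050
χ² = 0.0334 + 1.2918 + 11.1050 = 12.4302 ≈ 12.430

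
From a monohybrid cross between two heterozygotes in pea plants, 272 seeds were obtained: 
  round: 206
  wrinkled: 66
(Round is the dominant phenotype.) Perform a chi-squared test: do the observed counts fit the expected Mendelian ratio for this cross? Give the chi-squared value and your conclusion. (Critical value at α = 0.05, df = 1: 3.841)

0.078; consistent

For a monohybrid cross between heterozygotes with complete dominance, the expected phenotypic ratio is 3:1.
Expected counts for N = 272 under a 3:1 ratio (total parts = 4):
  round: 272 × 3/4 = 204
  wrinkled: 272 × 1/4 = 68
χ² = Σ (O − E)² / E
  round: (206 − 204)² / 204 = 0.0196
  wrinkled: (66 − 68)² / 68 = 0.0588
χ² = 0.0196 + 0.0588 = 0.0784 ≈ 0.078
Degrees of freedom = 2 − 1 = 1; critical value at α = 0.05 is 3.841.
Since 0.078 < 3.841, we fail to reject the null hypothesis — the data are consistent with the 3:1 ratio.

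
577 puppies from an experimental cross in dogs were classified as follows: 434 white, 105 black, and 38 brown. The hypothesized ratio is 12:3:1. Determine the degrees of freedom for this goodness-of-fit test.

A goodness-of-fit test with 3 phenotype classes has df = 3 − 1 = 2.

2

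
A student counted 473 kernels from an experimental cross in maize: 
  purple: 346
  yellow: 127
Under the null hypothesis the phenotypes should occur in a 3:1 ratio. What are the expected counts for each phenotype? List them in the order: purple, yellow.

354.75, 118.25

The 3:1 ratio has 4 parts, so with N = 473 the expected counts are:
  purple: 473 × 3/4 = 354.75
  yellow: 473 × 1/4 = 118.25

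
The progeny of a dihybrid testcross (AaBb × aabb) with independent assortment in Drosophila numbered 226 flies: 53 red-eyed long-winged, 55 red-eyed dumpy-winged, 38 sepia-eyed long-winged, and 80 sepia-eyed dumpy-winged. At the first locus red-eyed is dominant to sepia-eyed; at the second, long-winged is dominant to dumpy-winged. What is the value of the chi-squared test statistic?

16.088

A dihybrid testcross with independent assortment gives a 1:1:1:1 ratio.
Total ratio parts = 4. Expected numbers out of 226:
  red-eyed long-winged: 226 × 1/4 = 56.5
  red-eyed dumpy-winged: 226 × 1/4 = 56.5
  sepia-eyed long-winged: 226 × 1/4 = 56.5
  sepia-eyed dumpy-winged: 226 × 1/4 = 56.5
χ² = Σ (O − E)² / E
  red-eyed long-winged: (53 − 56.5)² / 56.5 = 0.2168
  red-eyed dumpy-winged: (55 − 56.5)² / 56.5 = 0.0398
  sepia-eyed long-winged: (38 − 56.5)² / 56.5 = 6.0575
  sepia-eyed dumpy-winged: (80 − 56.5)² / 56.5 = 9.7743
χ² = 0.2168 + 0.0398 + 6.0575 + 9.7743 = 16.0884 ≈ 16.088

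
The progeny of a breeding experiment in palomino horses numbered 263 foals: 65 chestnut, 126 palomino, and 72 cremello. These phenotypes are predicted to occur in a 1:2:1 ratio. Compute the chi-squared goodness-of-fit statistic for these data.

0.833

Under the 1:2:1 hypothesis (Σ ratio = 4, N = 263):
  chestnut: 263 × 1/4 = 65.75
  palomino: 263 × 2/4 = 131.5
  cremello: 263 × 1/4 = 65.75
χ² = Σ (O − E)² / E
  chestnut: (65 − 65.75)² / 65.75 = 0.0086
  palomino: (126 − 131.5)² / 131.5 = 0.2300
  cremello: (72 − 65.75)² / 65.75 = 0.5941
χ² = 0.0086 + 0.2300 + 0.5941 = 0.8327 ≈ 0.833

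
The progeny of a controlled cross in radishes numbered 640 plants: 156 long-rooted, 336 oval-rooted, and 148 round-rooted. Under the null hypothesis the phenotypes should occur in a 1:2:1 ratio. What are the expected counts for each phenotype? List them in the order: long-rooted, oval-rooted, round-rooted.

160, 320, 160

Expected counts for N = 640 under a 1:2:1 ratio (total parts = 4):
  long-rooted: 640 × 1/4 = 160
  oval-rooted: 640 × 2/4 = 320
  round-rooted: 640 × 1/4 = 160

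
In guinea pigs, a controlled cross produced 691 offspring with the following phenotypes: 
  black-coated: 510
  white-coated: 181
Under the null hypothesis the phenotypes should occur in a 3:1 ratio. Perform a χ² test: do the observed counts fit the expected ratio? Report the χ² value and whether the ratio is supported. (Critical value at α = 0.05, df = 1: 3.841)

The 3:1 ratio has 4 parts, so with N = 691 the expected counts are:
  black-coated: 691 × 3/4 = 518.25
  white-coated: 691 × 1/4 = 172.75
χ² = Σ (O − E)² / E
  black-coated: (510 − 518.25)² / 518.25 = 0.1313
  white-coated: (181 − 172.75)² / 172.75 = 0.3940
χ² = 0.1313 + 0.3940 = 0.5253 ≈ 0.525
Degrees of freedom = 2 − 1 = 1; critical value at α = 0.05 is 3.841.
Since 0.525 < 3.841, we fail to reject the null hypothesis — the data are consistent with the 3:1 ratio.

0.525; consistent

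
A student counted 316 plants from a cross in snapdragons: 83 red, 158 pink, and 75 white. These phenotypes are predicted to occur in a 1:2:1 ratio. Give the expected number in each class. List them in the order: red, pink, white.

Total ratio parts = 4. Expected numbers out of 316:
  red: 316 × 1/4 = 79
  pink: 316 × 2/4 = 158
  white: 316 × 1/4 = 79

79, 158, 79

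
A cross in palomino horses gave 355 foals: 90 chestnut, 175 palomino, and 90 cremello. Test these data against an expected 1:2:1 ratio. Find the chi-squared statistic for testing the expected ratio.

The 1:2:1 ratio has 4 parts, so with N = 355 the expected counts are:
  chestnut: 355 × 1/4 = 88.75
  palomino: 355 × 2/4 = 177.5
  cremello: 355 × 1/4 = 88.75
χ² = Σ (O − E)² / E
  chestnut: (90 − 88.75)² / 88.75 = 0.0176
  palomino: (175 − 177.5)² / 177.5 = 0.0352
  cremello: (90 − 88.75)² / 88.75 = 0.0176
χ² = 0.0176 + 0.0352 + 0.0176 = 0.0704 ≈ 0.070

0.070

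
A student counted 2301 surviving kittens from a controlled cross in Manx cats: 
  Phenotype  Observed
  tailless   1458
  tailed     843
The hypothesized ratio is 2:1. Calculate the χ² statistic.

The 2:1 ratio has 3 parts, so with N = 2301 the expected counts are:
  tailless: 2301 × 2/3 = 1534
  tailed: 2301 × 1/3 = 767
χ² = Σ (O − E)² / E
  tailless: (1458 − 1534)² / 1534 = 3.7653
  tailed: (843 − 767)² / 767 = 7.5306
χ² = 3.7653 + 7.5306 = 11.2959 ≈ 11.296

11.296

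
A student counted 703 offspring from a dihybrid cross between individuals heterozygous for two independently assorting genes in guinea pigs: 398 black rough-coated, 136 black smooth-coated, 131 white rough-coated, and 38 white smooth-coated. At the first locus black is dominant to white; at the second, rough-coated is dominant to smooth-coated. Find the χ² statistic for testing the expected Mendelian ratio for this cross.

0.957

A dihybrid F₂ with independent assortment and complete dominance at both loci gives a 9:3:3:1 phenotypic ratio.
Expected counts for N = 703 under a 9:3:3:1 ratio (total parts = 16):
  black rough-coated: 703 × 9/16 = 395.4375
  black smooth-coated: 703 × 3/16 = 131.8125
  white rough-coated: 703 × 3/16 = 131.8125
  white smooth-coated: 703 × 1/16 = 43.9375
χ² = Σ (O − E)² / E
  black rough-coated: (398 − 395.4375)² / 395.4375 = 0.0166
  black smooth-coated: (136 − 131.8125)² / 131.8125 = 0.1330
  white rough-coated: (131 − 131.8125)² / 131.8125 = 0.0050
  white smooth-coated: (38 − 43.9375)² / 43.9375 = 0.8024
χ² = 0.0166 + 0.1330 + 0.0050 + 0.8024 = 0.957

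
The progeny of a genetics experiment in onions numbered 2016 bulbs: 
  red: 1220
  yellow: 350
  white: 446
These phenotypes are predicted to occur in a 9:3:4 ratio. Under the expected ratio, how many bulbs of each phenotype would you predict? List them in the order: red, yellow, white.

1134, 378, 504

Under the 9:3:4 hypothesis (Σ ratio = 16, N = 2016):
  red: 2016 × 9/16 = 1134
  yellow: 2016 × 3/16 = 378
  white: 2016 × 4/16 = 504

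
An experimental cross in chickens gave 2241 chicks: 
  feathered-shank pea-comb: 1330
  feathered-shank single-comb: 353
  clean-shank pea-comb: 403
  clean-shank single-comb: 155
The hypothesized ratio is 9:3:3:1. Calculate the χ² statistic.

16.864

Expected counts for N = 2241 under a 9:3:3:1 ratio (total parts = 16):
  feathered-shank pea-comb: 2241 × 9/16 = 1260.5625
  feathered-shank single-comb: 2241 × 3/16 = 420.1875
  clean-shank pea-comb: 2241 × 3/16 = 420.1875
  clean-shank single-comb: 2241 × 1/16 = 140.0625
χ² = Σ (O − E)² / E
  feathered-shank pea-comb: (1330 − 1260.5625)² / 1260.5625 = 3.8249
  feathered-shank single-comb: (353 − 420.1875)² / 420.1875 = 10.7432
  clean-shank pea-comb: (403 − 420.1875)² / 420.1875 = 0.7030
  clean-shank single-comb: (155 − 140.0625)² / 140.0625 = 1.5931
χ² = 3.8249 + 10.7432 + 0.7030 + 1.5931 = 16.8642 ≈ 16.864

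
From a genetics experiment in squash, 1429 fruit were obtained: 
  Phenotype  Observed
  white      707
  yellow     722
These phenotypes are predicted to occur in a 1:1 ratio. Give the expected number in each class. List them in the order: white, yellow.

Total ratio parts = 2. Expected numbers out of 1429:
  white: 1429 × 1/2 = 714.5
  yellow: 1429 × 1/2 = 714.5

714.5, 714.5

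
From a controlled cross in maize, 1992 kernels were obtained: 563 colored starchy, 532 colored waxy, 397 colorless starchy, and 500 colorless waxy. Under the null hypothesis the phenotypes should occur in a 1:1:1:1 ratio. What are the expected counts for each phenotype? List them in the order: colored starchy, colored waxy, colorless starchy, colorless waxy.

498, 498, 498, 498

Under the 1:1:1:1 hypothesis (Σ ratio = 4, N = 1992):
  colored starchy: 1992 × 1/4 = 498
  colored waxy: 1992 × 1/4 = 498
  colorless starchy: 1992 × 1/4 = 498
  colorless waxy: 1992 × 1/4 = 498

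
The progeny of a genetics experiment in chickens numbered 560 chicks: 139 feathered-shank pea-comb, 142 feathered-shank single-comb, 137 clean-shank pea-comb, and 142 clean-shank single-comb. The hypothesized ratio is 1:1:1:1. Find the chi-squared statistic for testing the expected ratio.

The 1:1:1:1 ratio has 4 parts, so with N = 560 the expected counts are:
  feathered-shank pea-comb: 560 × 1/4 = 140
  feathered-shank single-comb: 560 × 1/4 = 140
  clean-shank pea-comb: 560 × 1/4 = 140
  clean-shank single-comb: 560 × 1/4 = 140
χ² = Σ (O − E)² / E
  feathered-shank pea-comb: (139 − 140)² / 140 = 0.0071
  feathered-shank single-comb: (142 − 140)² / 140 = 0.0286
  clean-shank pea-comb: (137 − 140)² / 140 = 0.0643
  clean-shank single-comb: (142 − 140)² / 140 = 0.0286
χ² = 0.0071 + 0.0286 + 0.0643 + 0.0286 = 0.1286 ≈ 0.129

0.129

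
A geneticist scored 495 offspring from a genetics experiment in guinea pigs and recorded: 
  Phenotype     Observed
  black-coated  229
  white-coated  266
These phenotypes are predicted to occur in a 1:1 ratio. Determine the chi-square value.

Total ratio parts = 2. Expected numbers out of 495:
  black-coated: 495 × 1/2 = 247.5
  white-coated: 495 × 1/2 = 247.5
χ² = Σ (O − E)² / E
  black-coated: (229 − 247.5)² / 247.5 = 1.3828
  white-coated: (266 − 247.5)² / 247.5 = 1.3828
χ² = 1.3828 + 1.3828 = 2.7656 ≈ 2.766

2.766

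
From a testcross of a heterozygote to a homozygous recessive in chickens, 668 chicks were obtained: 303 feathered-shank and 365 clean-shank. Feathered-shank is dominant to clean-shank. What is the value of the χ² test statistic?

5.754

A testcross of a heterozygote (Aa × aa) gives a 1:1 phenotypic ratio.
Under the 1:1 hypothesis (Σ ratio = 2, N = 668):
  feathered-shank: 668 × 1/2 = 334
  clean-shank: 668 × 1/2 = 334
χ² = Σ (O − E)² / E
  feathered-shank: (303 − 334)² / 334 = 2.8772
  clean-shank: (365 − 334)² / 334 = 2.8772
χ² = 2.8772 + 2.8772 = 5.7544 ≈ 5.754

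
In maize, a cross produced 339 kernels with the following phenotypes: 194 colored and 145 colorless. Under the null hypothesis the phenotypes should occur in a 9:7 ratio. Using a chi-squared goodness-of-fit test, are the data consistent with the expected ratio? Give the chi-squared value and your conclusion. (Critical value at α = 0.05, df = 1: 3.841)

0.132; consistent

Expected counts for N = 339 under a 9:7 ratio (total parts = 16):
  colored: 339 × 9/16 = 190.6875
  colorless: 339 × 7/16 = 148.3125
χ² = Σ (O − E)² / E
  colored: (194 − 190.6875)² / 190.6875 = 0.0575
  colorless: (145 − 148.3125)² / 148.3125 = 0.0740
χ² = 0.0575 + 0.0740 = 0.1315 ≈ 0.132
Degrees of freedom = 2 − 1 = 1; critical value at α = 0.05 is 3.841.
Since 0.132 < 3.841, we fail to reject the null hypothesis — the data are consistent with the 9:7 ratio.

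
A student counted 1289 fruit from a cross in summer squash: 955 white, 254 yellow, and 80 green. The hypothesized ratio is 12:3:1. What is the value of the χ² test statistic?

0.774

Total ratio parts = 16. Expected numbers out of 1289:
  white: 1289 × 12/16 = 966.75
  yellow: 1289 × 3/16 = 241.6875
  green: 1289 × 1/16 = 80.5625
χ² = Σ (O − E)² / E
  white: (955 − 966.75)² / 966.75 = 0.1428
  yellow: (254 − 241.6875)² / 241.6875 = 0.6272
  green: (80 − 80.5625)² / 80.5625 = 0.0039
χ² = 0.1428 + 0.6272 + 0.0039 = 0.7739 ≈ 0.774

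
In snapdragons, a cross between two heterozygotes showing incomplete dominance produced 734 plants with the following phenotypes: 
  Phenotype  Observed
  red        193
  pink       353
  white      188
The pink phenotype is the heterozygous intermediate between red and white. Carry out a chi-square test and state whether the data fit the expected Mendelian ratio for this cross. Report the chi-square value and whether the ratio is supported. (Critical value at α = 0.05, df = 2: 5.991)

1.136; consistent

With incomplete dominance, a heterozygote × heterozygote cross gives a 1:2:1 phenotypic ratio.
Under the 1:2:1 hypothesis (Σ ratio = 4, N = 734):
  red: 734 × 1/4 = 183.5
  pink: 734 × 2/4 = 367
  white: 734 × 1/4 = 183.5
χ² = Σ (O − E)² / E
  red: (193 − 183.5)² / 183.5 = 0.4918
  pink: (353 − 367)² / 367 = 0.5341
  white: (188 − 183.5)² / 183.5 = 0.1104
χ² = 0.4918 + 0.5341 + 0.1104 = 1.1363 ≈ 1.136
Degrees of freedom = 3 − 1 = 2; critical value at α = 0.05 is 5.991.
Since 1.136 < 5.991, we fail to reject the null hypothesis — the data are consistent with the 1:2:1 ratio.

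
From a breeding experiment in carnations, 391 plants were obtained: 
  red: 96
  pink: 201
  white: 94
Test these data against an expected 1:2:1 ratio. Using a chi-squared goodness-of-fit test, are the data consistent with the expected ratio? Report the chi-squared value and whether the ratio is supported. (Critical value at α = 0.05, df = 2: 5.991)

0.330; consistent

The 1:2:1 ratio has 4 parts, so with N = 391 the expected counts are:
  red: 391 × 1/4 = 97.75
  pink: 391 × 2/4 = 195.5
  white: 391 × 1/4 = 97.75
χ² = Σ (O − E)² / E
  red: (96 − 97.75)² / 97.75 = 0.0313
  pink: (201 − 195.5)² / 195.5 = 0.1547
  white: (94 − 97.75)² / 97.75 = 0.1439
χ² = 0.0313 + 0.1547 + 0.1439 = 0.3299 ≈ 0.330
Degrees of freedom = 3 − 1 = 2; critical value at α = 0.05 is 5.991.
Since 0.330 < 5.991, we fail to reject the null hypothesis — the data are consistent with the 1:2:1 ratio.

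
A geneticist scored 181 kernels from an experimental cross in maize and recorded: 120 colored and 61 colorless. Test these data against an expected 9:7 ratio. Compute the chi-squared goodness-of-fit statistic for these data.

Total ratio parts = 16. Expected numbers out of 181:
  colored: 181 × 9/16 = 101.8125
  colorless: 181 × 7/16 = 79.1875
χ² = Σ (O − E)² / E
  colored: (120 − 101.8125)² / 101.8125 = 3.2490
  colorless: (61 − 79.1875)² / 79.1875 = 4.1772
χ² = 3.2490 + 4.1772 = 7.4262 ≈ 7.426

7.426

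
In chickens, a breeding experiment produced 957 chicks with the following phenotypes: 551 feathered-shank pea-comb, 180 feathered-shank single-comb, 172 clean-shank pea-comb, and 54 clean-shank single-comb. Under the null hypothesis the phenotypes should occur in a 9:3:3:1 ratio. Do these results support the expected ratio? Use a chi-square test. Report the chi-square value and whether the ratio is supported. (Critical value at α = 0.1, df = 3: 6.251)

1.174; consistent

Under the 9:3:3:1 hypothesis (Σ ratio = 16, N = 957):
  feathered-shank pea-comb: 957 × 9/16 = 538.3125
  feathered-shank single-comb: 957 × 3/16 = 179.4375
  clean-shank pea-comb: 957 × 3/16 = 179.4375
  clean-shank single-comb: 957 × 1/16 = 59.8125
χ² = Σ (O − E)² / E
  feathered-shank pea-comb: (551 − 538.3125)² / 538.3125 = 0.2990
  feathered-shank single-comb: (180 − 179.4375)² / 179.4375 = 0.0018
  clean-shank pea-comb: (172 − 179.4375)² / 179.4375 = 0.3083
  clean-shank single-comb: (54 − 59.8125)² / 59.8125 = 0.5649
χ² = 0.2990 + 0.0018 + 0.3083 + 0.5649 = 1.174
Degrees of freedom = 4 − 1 = 3; critical value at α = 0.1 is 6.251.
Since 1.174 < 6.251, we fail to reject the null hypothesis — the data are consistent with the 9:3:3:1 ratio.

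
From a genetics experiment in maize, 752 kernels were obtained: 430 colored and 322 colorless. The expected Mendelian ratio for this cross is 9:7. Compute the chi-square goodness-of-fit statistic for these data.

Expected counts for N = 752 under a 9:7 ratio (total parts = 16):
  colored: 752 × 9/16 = 423
  colorless: 752 × 7/16 = 329
χ² = Σ (O − E)² / E
  colored: (430 − 423)² / 423 = 0.1158
  colorless: (322 − 329)² / 329 = 0.1489
χ² = 0.1158 + 0.1489 = 0.2647 ≈ 0.265

0.265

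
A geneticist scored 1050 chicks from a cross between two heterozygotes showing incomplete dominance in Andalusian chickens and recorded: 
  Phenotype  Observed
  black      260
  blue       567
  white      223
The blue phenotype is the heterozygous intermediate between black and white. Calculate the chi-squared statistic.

With incomplete dominance, a heterozygote × heterozygote cross gives a 1:2:1 phenotypic ratio.
Expected counts for N = 1050 under a 1:2:1 ratio (total parts = 4):
  black: 1050 × 1/4 = 262.5
  blue: 1050 × 2/4 = 525
  white: 1050 × 1/4 = 262.5
χ² = Σ (O − E)² / E
  black: (260 − 262.5)² / 262.5 = 0.0238
  blue: (567 − 525)² / 525 = 3.3600
  white: (223 − 262.5)² / 262.5 = 5.9438
χ² = 0.0238 + 3.3600 + 5.9438 = 9.3276 ≈ 9.328

9.328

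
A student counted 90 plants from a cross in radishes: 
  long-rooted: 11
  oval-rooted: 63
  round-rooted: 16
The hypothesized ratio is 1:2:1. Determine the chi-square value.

The 1:2:1 ratio has 4 parts, so with N = 90 the expected counts are:
  long-rooted: 90 × 1/4 = 22.5
  oval-rooted: 90 × 2/4 = 45
  round-rooted: 90 × 1/4 = 22.5
χ² = Σ (O − E)² / E
  long-rooted: (11 − 22.5)² / 22.5 = 5.8778
  oval-rooted: (63 − 45)² / 45 = 7.2000
  round-rooted: (16 − 22.5)² / 22.5 = 1.8778
χ² = 5.8778 + 7.2000 + 1.8778 = 14.9556 ≈ 14.956

14.956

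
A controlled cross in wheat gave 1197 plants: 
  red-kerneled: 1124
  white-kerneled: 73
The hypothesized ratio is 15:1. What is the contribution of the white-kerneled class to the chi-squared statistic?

0.044

The 15:1 ratio has 16 parts, so with N = 1197 the expected counts are:
  red-kerneled: 1197 × 15/16 = 1122.1875
  white-kerneled: 1197 × 1/16 = 74.8125
Contribution of white-kerneled: (73 − 74.8125)² / 74.8125 = 0.0439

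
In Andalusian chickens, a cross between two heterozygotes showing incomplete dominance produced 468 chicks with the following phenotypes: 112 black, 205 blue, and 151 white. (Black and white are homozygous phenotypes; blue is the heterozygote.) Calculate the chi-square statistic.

With incomplete dominance, a heterozygote × heterozygote cross gives a 1:2:1 phenotypic ratio.
Under the 1:2:1 hypothesis (Σ ratio = 4, N = 468):
  black: 468 × 1/4 = 117
  blue: 468 × 2/4 = 234
  white: 468 × 1/4 = 117
χ² = Σ (O − E)² / E
  black: (112 − 117)² / 117 = 0.2137
  blue: (205 − 234)² / 234 = 3.5940
  white: (151 − 117)² / 117 = 9.8803
χ² = 0.2137 + 3.5940 + 9.8803 = 13.688

13.688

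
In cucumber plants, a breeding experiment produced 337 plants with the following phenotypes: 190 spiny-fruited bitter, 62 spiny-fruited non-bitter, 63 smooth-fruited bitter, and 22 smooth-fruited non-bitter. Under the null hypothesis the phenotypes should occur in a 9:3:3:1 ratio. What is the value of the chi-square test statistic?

0.066

Expected counts for N = 337 under a 9:3:3:1 ratio (total parts = 16):
  spiny-fruited bitter: 337 × 9/16 = 189.5625
  spiny-fruited non-bitter: 337 × 3/16 = 63.1875
  smooth-fruited bitter: 337 × 3/16 = 63.1875
  smooth-fruited non-bitter: 337 × 1/16 = 21.0625
χ² = Σ (O − E)² / E
  spiny-fruited bitter: (190 − 189.5625)² / 189.5625 = 0.0010
  spiny-fruited non-bitter: (62 − 63.1875)² / 63.1875 = 0.0223
  smooth-fruited bitter: (63 − 63.1875)² / 63.1875 = 0.0006
  smooth-fruited non-bitter: (22 − 21.0625)² / 21.0625 = 0.0417
χ² = 0.0010 + 0.0223 + 0.0006 + 0.0417 = 0.0656 ≈ 0.066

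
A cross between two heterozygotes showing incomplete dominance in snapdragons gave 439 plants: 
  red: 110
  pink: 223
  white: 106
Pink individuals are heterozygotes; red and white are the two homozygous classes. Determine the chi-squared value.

With incomplete dominance, a heterozygote × heterozygote cross gives a 1:2:1 phenotypic ratio.
Under the 1:2:1 hypothesis (Σ ratio = 4, N = 439):
  red: 439 × 1/4 = 109.75
  pink: 439 × 2/4 = 219.5
  white: 439 × 1/4 = 109.75
χ² = Σ (O − E)² / E
  red: (110 − 109.75)² / 109.75 = 0.0006
  pink: (223 − 219.5)² / 219.5 = 0.0558
  white: (106 − 109.75)² / 109.75 = 0.1281
χ² = 0.0006 + 0.0558 + 0.1281 = 0.1845 ≈ 0.185

0.185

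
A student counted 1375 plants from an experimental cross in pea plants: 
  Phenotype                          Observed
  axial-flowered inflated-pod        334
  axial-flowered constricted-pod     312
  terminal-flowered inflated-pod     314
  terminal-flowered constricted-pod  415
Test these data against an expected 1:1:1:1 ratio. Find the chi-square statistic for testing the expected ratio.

Expected counts for N = 1375 under a 1:1:1:1 ratio (total parts = 4):
  axial-flowered inflated-pod: 1375 × 1/4 = 343.75
  axial-flowered constricted-pod: 1375 × 1/4 = 343.75
  terminal-flowered inflated-pod: 1375 × 1/4 = 343.75
  terminal-flowered constricted-pod: 1375 × 1/4 = 343.75
χ² = Σ (O − E)² / E
  axial-flowered inflated-pod: (334 − 343.75)² / 343.75 = 0.2765
  axial-flowered constricted-pod: (312 − 343.75)² / 343.75 = 2.9325
  terminal-flowered inflated-pod: (314 − 343.75)² / 343.75 = 2.5747
  terminal-flowered constricted-pod: (415 − 343.75)² / 343.75 = 14.7682
χ² = 0.2765 + 2.9325 + 2.5747 + 14.7682 = 20.5519 ≈ 20.552

20.552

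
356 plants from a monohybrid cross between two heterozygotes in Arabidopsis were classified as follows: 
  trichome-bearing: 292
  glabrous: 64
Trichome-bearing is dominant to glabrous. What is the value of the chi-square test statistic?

9.363

For a monohybrid cross between heterozygotes with complete dominance, the expected phenotypic ratio is 3:1.
Expected counts for N = 356 under a 3:1 ratio (total parts = 4):
  trichome-bearing: 356 × 3/4 = 267
  glabrous: 356 × 1/4 = 89
χ² = Σ (O − E)² / E
  trichome-bearing: (292 − 267)² / 267 = 2.3408
  glabrous: (64 − 89)² / 89 = 7.0225
χ² = 2.3408 + 7.0225 = 9.3633 ≈ 9.363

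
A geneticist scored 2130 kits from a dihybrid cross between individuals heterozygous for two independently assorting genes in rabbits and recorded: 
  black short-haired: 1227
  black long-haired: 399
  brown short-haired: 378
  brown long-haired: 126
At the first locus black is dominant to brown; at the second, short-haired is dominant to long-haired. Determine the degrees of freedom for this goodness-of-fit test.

3

A dihybrid F₂ with independent assortment and complete dominance at both loci gives a 9:3:3:1 phenotypic ratio.
A goodness-of-fit test with 4 phenotype classes has df = 4 − 1 = 3.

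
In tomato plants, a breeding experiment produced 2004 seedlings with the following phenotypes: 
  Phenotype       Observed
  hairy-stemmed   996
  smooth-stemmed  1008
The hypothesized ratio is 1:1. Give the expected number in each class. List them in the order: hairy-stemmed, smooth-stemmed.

1002, 1002

The 1:1 ratio has 2 parts, so with N = 2004 the expected counts are:
  hairy-stemmed: 2004 × 1/2 = 1002
  smooth-stemmed: 2004 × 1/2 = 1002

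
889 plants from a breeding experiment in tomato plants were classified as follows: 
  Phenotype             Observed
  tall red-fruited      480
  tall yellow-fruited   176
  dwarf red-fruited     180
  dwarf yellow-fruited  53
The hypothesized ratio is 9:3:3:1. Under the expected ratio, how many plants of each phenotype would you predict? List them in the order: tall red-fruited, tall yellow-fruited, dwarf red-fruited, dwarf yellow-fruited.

Under the 9:3:3:1 hypothesis (Σ ratio = 16, N = 889):
  tall red-fruited: 889 × 9/16 = 500.0625
  tall yellow-fruited: 889 × 3/16 = 166.6875
  dwarf red-fruited: 889 × 3/16 = 166.6875
  dwarf yellow-fruited: 889 × 1/16 = 55.5625

500.0625, 166.6875, 166.6875, 55.5625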